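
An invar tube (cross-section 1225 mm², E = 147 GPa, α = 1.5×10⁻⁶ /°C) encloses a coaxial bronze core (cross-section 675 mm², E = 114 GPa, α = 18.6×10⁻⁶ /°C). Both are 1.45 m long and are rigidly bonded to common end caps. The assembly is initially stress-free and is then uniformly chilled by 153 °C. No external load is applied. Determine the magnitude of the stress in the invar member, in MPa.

The bronze has the larger α, so on cooling it would change length more than the invar if both were free. The rigid plates force a common final length, so the bronze is put into tension and the invar into compression, with equal and opposite forces P (no external load).
Compatibility of the two members (thermal + elastic change equal): (α₁ − α₂)ΔT = P·[1/(A₁E₁) + 1/(A₂E₂)].
|α₁ − α₂|·ΔT = 17.1×10⁻⁶ × 153 = 0.002616.
1/(A₁E₁) + 1/(A₂E₂) = 1/(1225×147×10³) + 1/(675×114×10³) = 1.855×10⁻⁸ N⁻¹.
So P = 0.002616 / 1.855×10⁻⁸ = 141.1 kN.
σ_{invar} = P/A₁ = 141100/1225 = 115.1 MPa, compressive.

σ ≈ 115 MPa (compressive)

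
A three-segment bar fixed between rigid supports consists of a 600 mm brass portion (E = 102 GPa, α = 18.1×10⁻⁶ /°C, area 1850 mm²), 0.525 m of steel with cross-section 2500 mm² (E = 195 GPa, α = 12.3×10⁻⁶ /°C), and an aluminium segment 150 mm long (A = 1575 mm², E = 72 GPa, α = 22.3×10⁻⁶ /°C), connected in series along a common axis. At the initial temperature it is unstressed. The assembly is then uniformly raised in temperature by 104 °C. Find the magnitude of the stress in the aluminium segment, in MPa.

σ ≈ 245 MPa (compressive)

With the walls removed the bar would change length by δ_free = Σ αᵢΔT Lᵢ = 18.1×10⁻⁶×104×600 + 12.3×10⁻⁶×104×525 + 22.3×10⁻⁶×104×150 = 2.149 mm.
The walls prevent any net length change, so an axial force P (same in every segment) develops. Compatibility: P · Σ Lᵢ/(AᵢEᵢ) = δ_free.
Σ Lᵢ/(AᵢEᵢ) = 600/(1850×102×10³) + 525/(2500×195×10³) + 150/(1575×72×10³) = 5.579×10⁻⁶ mm/N.
P = 2.149 / 5.579×10⁻⁶ = 385200 N = 385.2 kN, compressive.
σ_{aluminium} = P / A = 385200 / 1575 = 244.5 MPa.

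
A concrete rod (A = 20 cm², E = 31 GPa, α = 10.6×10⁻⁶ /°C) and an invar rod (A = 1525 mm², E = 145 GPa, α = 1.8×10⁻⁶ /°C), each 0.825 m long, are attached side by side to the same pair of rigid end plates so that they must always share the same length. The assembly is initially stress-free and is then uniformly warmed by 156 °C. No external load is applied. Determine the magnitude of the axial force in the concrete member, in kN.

P ≈ 66.5 kN (compressive in the concrete)

Equilibrium of a rigid end plate with no external load gives equal and opposite internal forces ±P in the two members. Since α_{concrete} > α_{invar}, heating drives the concrete into compression and the invar into tension.
Equating the net (thermal + elastic) strains gives |α₁ − α₂|·ΔT = P·[1/(A₁E₁) + 1/(A₂E₂)].
|α₁ − α₂|·ΔT = 8.8×10⁻⁶ × 156 = 0.001373.
1/(A₁E₁) + 1/(A₂E₂) = 1/(2000×31×10³) + 1/(1525×145×10³) = 2.065×10⁻⁸ N⁻¹.
P = 0.001373 / 2.065×10⁻⁸ = 66480 N = 66.48 kN.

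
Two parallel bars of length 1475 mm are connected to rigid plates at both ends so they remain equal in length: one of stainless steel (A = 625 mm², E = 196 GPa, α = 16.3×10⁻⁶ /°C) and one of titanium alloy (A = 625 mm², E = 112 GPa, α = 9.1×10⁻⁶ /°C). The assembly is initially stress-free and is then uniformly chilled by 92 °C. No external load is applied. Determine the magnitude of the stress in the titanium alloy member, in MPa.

The stainless steel has the larger α, so on cooling it would change length more than the titanium alloy if both were free. The rigid plates force a common final length, so the stainless steel is put into tension and the titanium alloy into compression, with equal and opposite forces P (no external load).
Setting the final lengths equal and cancelling L: (α₁ − α₂)ΔT = P/(A₁E₁) + P/(A₂E₂).
|α₁ − α₂|·ΔT = 7.2×10⁻⁶ × 92 = 0.0006624.
1/(A₁E₁) + 1/(A₂E₂) = 1/(625×196×10³) + 1/(625×112×10³) = 2.245×10⁻⁸ N⁻¹.
So P = 0.0006624 / 2.245×10⁻⁸ = 29.51 kN.
σ_{titanium alloy} = P/A₂ = 29510/625 = 47.21 MPa, compressive.

σ ≈ 47.2 MPa (compressive)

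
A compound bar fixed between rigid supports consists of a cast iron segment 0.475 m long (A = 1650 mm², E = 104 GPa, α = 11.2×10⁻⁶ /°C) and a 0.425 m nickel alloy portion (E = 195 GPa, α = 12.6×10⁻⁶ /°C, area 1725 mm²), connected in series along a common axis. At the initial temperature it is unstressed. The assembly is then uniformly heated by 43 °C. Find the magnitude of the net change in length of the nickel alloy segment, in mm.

|ΔL| ≈ 0.0864 mm

With the walls removed the bar would change length by δ_free = Σ αᵢΔT Lᵢ = 11.2×10⁻⁶×43×475 + 12.6×10⁻⁶×43×425 = 0.459 mm.
The walls prevent any net length change, so an axial force P (same in every segment) develops. Compatibility: P · Σ Lᵢ/(AᵢEᵢ) = δ_free.
Σ Lᵢ/(AᵢEᵢ) = 475/(1650×104×10³) + 425/(1725×195×10³) = 4.032×10⁻⁶ mm/N.
Hence P = δ_free / Σ(L/AE) = 0.459/4.032×10⁻⁶ = 113.9 kN (compressive).
For the nickel alloy segment, free thermal change = 12.6×10⁻⁶×43×425 = 0.2303 mm and elastic change from P = 113900×425/(1725×195×10³) = 0.1439 mm; these oppose, so the net change is 0.0864 mm (segment lengthens).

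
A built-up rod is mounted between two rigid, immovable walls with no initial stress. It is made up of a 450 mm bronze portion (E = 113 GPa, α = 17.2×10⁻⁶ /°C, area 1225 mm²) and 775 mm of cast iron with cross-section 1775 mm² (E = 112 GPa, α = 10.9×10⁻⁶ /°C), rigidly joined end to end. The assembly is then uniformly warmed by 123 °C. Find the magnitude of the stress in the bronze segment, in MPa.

Free thermal expansion of the whole bar: Σ αᵢΔT Lᵢ = 17.2×10⁻⁶×123×450 + 10.9×10⁻⁶×123×775 = 1.991 mm.
The rigid supports impose zero overall length change; the single axial force P common to all segments must satisfy P Σ Lᵢ/(AᵢEᵢ) = δ_free.
The series flexibility is Σ Lᵢ/(AᵢEᵢ) = 450/(1225×113×10³) + 775/(1775×112×10³) = 7.149×10⁻⁶ mm/N.
Hence P = δ_free / Σ(L/AE) = 1.991/7.149×10⁻⁶ = 278.5 kN (compressive).
σ_{bronze} = P / A = 278500 / 1225 = 227.3 MPa.

σ ≈ 227 MPa (compressive)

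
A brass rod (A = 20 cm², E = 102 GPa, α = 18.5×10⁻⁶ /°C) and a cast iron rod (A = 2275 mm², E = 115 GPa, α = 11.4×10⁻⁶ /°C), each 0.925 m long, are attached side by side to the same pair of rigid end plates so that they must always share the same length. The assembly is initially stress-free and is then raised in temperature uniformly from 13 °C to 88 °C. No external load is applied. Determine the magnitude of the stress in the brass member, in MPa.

Equilibrium of a rigid end plate with no external load gives equal and opposite internal forces ±P in the two members. Since α_{brass} > α_{cast iron}, heating drives the brass into compression and the cast iron into tension.
Equating the net (thermal + elastic) strains gives |α₁ − α₂|·ΔT = P·[1/(A₁E₁) + 1/(A₂E₂)].
|α₁ − α₂|·ΔT = 7.1×10⁻⁶ × 75 = 0.0005325.
1/(A₁E₁) + 1/(A₂E₂) = 1/(2000×102×10³) + 1/(2275×115×10³) = 8.724×10⁻⁹ N⁻¹.
P = 0.0005325 / 8.724×10⁻⁹ = 61040 N = 61.04 kN.
σ_{brass} = P/A₁ = 61040/2000 = 30.52 MPa, compressive.

σ ≈ 30.5 MPa (compressive)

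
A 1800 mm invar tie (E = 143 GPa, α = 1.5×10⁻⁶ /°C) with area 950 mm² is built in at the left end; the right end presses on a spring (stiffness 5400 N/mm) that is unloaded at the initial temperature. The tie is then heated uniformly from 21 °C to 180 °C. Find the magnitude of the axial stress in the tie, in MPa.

The unrestrained thermal change is αΔT L = 1.5×10⁻⁶ × 159 × 1800 = 0.4293 mm.
Let P be the compressive force at the spring. The tie shortens elastically by PL/(AE) and the spring compresses by P/k; together these equal δ_free.
So P = δ_free / [L/(AE) + 1/k] = 0.4293 / [ 1800/(950×143×10³) + 1/(5400) ].
P = 0.4293 / 0.0001984 = 2163 N.
σ = P/A = 2163/950 = 2.277 MPa.

σ ≈ 2.28 MPa (compressive)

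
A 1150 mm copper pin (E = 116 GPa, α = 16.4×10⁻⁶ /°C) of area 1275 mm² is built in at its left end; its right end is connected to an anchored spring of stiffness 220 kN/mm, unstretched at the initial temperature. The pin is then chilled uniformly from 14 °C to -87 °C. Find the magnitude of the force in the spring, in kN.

If the spring were absent the pin would shorten by αΔT L = 16.4×10⁻⁶ × 101 × 1150 = 1.905 mm.
Let P be the tensile force in the spring. The pin extends elastically by PL/(AE) and the spring stretches by P/k; together these equal δ_free.
So P = δ_free / [L/(AE) + 1/k] = 1.905 / [ 1150/(1275×116×10³) + 1/(220×10³) ].
P = 1.905 / 1.232×10⁻⁵ = 154600 N.

P ≈ 155 kN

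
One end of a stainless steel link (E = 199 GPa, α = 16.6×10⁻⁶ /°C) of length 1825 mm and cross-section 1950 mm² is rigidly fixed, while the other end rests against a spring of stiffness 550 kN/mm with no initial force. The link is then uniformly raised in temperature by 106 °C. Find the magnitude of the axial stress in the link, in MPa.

σ ≈ 253 MPa (compressive)

Free thermal expansion: δ_free = αΔT L = 16.6×10⁻⁶ × 106 × 1825 = 3.211 mm.
Let P be the compressive force at the spring. The link shortens elastically by PL/(AE) and the spring compresses by P/k; together these equal δ_free.
So P = δ_free / [L/(AE) + 1/k] = 3.211 / [ 1825/(1950×199×10³) + 1/(550×10³) ].
P = 3.211 / 6.521×10⁻⁶ = 492400 N.
σ = P/A = 492400/1950 = 252.5 MPa.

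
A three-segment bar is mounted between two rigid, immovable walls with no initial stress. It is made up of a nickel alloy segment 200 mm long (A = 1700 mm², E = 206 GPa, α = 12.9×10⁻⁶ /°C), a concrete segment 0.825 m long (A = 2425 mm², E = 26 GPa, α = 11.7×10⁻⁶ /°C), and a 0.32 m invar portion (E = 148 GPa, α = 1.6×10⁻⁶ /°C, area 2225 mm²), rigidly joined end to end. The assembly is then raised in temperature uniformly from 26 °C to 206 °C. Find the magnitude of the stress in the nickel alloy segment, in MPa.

If the supports were absent, the total length change would be Σ αᵢΔT Lᵢ = 12.9×10⁻⁶×180×200 + 11.7×10⁻⁶×180×825 + 1.6×10⁻⁶×180×320 = 2.294 mm.
Since the ends are fixed, an axial force P builds up, equal in every segment, with P · Σ Lᵢ/(AᵢEᵢ) = δ_free.
The series flexibility is Σ Lᵢ/(AᵢEᵢ) = 200/(1700×206×10³) + 825/(2425×26×10³) + 320/(2225×148×10³) = 1.463×10⁻⁵ mm/N.
Hence P = δ_free / Σ(L/AE) = 2.294/1.463×10⁻⁵ = 156.8 kN (compressive).
σ_{nickel alloy} = P / A = 156800 / 1700 = 92.25 MPa.

σ ≈ 92.3 MPa (compressive)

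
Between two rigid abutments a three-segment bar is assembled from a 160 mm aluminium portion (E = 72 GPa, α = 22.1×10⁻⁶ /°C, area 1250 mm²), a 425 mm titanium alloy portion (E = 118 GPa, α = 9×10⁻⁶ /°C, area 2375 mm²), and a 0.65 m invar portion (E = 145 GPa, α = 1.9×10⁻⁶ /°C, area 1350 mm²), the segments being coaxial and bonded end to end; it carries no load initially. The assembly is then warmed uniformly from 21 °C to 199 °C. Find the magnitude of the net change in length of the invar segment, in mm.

With the walls removed the bar would change length by δ_free = Σ αᵢΔT Lᵢ = 22.1×10⁻⁶×178×160 + 9×10⁻⁶×178×425 + 1.9×10⁻⁶×178×650 = 1.53 mm.
Since the ends are fixed, an axial force P builds up, equal in every segment, with P · Σ Lᵢ/(AᵢEᵢ) = δ_free.
Σ Lᵢ/(AᵢEᵢ) = 160/(1250×72×10³) + 425/(2375×118×10³) + 650/(1350×145×10³) = 6.615×10⁻⁶ mm/N.
Hence P = δ_free / Σ(L/AE) = 1.53/6.615×10⁻⁶ = 231.3 kN (compressive).
For the invar segment, free thermal change = 1.9×10⁻⁶×178×650 = 0.2198 mm and elastic change from P = 231300×650/(1350×145×10³) = 0.7681 mm; these oppose, so the net change is 0.548 mm (segment shortens).

|ΔL| ≈ 0.548 mm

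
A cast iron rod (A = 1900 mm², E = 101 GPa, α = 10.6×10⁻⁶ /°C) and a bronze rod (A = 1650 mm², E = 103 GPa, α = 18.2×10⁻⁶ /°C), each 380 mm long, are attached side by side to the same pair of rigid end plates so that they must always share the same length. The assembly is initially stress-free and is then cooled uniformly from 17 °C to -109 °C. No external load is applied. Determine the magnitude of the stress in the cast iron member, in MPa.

σ ≈ 45.4 MPa (compressive)

The bronze has the larger α, so on cooling it would change length more than the cast iron if both were free. The rigid plates force a common final length, so the bronze is put into tension and the cast iron into compression, with equal and opposite forces P (no external load).
Equating the net (thermal + elastic) strains gives |α₁ − α₂|·ΔT = P·[1/(A₁E₁) + 1/(A₂E₂)].
|α₁ − α₂|·ΔT = 7.6×10⁻⁶ × 126 = 0.0009576.
1/(A₁E₁) + 1/(A₂E₂) = 1/(1900×101×10³) + 1/(1650×103×10³) = 1.11×10⁻⁸ N⁻¹.
So P = 0.0009576 / 1.11×10⁻⁸ = 86.31 kN.
σ_{cast iron} = P/A₁ = 86310/1900 = 45.43 MPa, compressive.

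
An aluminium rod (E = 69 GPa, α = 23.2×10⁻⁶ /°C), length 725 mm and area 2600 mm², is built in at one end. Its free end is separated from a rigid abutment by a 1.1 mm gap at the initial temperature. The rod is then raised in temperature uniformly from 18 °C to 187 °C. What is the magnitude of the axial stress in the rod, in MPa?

σ ≈ 166 MPa (compressive)

If the wall were absent the rod would grow by αΔT L = 23.2×10⁻⁶ × 169 × 725 = 2.843 mm.
The gap closes (δ_free > 1.1 mm) and the wall then resists a further 2.843 − 1.1 = 1.743 mm of expansion.
So σ = E(δ_free − g)/L = 69×10³ × 1.743/725 = 165.8 MPa.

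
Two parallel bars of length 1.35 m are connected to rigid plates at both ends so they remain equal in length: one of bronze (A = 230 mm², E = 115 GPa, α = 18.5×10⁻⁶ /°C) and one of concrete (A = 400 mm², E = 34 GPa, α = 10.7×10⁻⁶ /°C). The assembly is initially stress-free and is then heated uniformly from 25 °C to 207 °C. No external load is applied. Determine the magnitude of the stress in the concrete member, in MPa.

The bronze has the larger α, so on heating it would change length more than the concrete if both were free. The rigid plates force a common final length, so the bronze is put into compression and the concrete into tension, with equal and opposite forces P (no external load).
Equating the net (thermal + elastic) strains gives |α₁ − α₂|·ΔT = P·[1/(A₁E₁) + 1/(A₂E₂)].
|α₁ − α₂|·ΔT = 7.8×10⁻⁶ × 182 = 0.00142.
1/(A₁E₁) + 1/(A₂E₂) = 1/(230×115×10³) + 1/(400×34×10³) = 1.113×10⁻⁷ N⁻¹.
P = 0.00142 / 1.113×10⁻⁷ = 12750 N = 12.75 kN.
σ_{concrete} = P/A₂ = 12750/400 = 31.88 MPa, tensile.

σ ≈ 31.9 MPa (tensile)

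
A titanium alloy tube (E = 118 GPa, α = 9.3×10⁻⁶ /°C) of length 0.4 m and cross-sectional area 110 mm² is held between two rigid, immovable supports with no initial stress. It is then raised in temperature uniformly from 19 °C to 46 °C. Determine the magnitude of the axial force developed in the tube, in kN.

Full restraint means ε = 0, so the stress is σ = EαΔT = 118×10³ × 9.3×10⁻⁶ × 27 = 29.63 MPa.
P = AEαΔT = 110 × 118×10³ × 9.3×10⁻⁶ × 27 = 3.259 kN (compressive).

P ≈ 3.26 kN (compressive)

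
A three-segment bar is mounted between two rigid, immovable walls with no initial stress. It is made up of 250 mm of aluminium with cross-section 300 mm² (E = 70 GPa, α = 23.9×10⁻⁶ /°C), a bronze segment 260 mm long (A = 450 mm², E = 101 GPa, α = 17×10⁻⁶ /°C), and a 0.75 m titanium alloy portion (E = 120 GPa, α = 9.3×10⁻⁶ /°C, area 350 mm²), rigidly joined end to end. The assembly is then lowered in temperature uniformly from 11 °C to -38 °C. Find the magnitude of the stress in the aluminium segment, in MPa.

Free thermal contraction of the whole bar: Σ αᵢΔT Lᵢ = 23.9×10⁻⁶×49×250 + 17×10⁻⁶×49×260 + 9.3×10⁻⁶×49×750 = 0.8511 mm.
Since the ends are fixed, an axial force P builds up, equal in every segment, with P · Σ Lᵢ/(AᵢEᵢ) = δ_free.
Σ Lᵢ/(AᵢEᵢ) = 250/(300×70×10³) + 260/(450×101×10³) + 750/(350×120×10³) = 3.548×10⁻⁵ mm/N.
So P = 0.8511 / 3.548×10⁻⁵ = 23.99 kN, tensile.
σ_{aluminium} = P / A = 23990 / 300 = 79.96 MPa.

σ ≈ 80 MPa (tensile)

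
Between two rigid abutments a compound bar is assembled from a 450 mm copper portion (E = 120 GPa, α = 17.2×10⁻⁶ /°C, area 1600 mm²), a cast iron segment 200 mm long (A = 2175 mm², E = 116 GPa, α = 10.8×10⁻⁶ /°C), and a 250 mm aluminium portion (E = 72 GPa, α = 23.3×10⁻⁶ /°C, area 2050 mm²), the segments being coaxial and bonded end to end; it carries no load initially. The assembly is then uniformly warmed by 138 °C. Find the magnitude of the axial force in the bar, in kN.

With the walls removed the bar would change length by δ_free = Σ αᵢΔT Lᵢ = 17.2×10⁻⁶×138×450 + 10.8×10⁻⁶×138×200 + 23.3×10⁻⁶×138×250 = 2.17 mm.
The rigid supports impose zero overall length change; the single axial force P common to all segments must satisfy P Σ Lᵢ/(AᵢEᵢ) = δ_free.
Σ Lᵢ/(AᵢEᵢ) = 450/(1600×120×10³) + 200/(2175×116×10³) + 250/(2050×72×10³) = 4.83×10⁻⁶ mm/N.
Hence P = δ_free / Σ(L/AE) = 2.17/4.83×10⁻⁶ = 449.3 kN (compressive).

P ≈ 449 kN (compressive)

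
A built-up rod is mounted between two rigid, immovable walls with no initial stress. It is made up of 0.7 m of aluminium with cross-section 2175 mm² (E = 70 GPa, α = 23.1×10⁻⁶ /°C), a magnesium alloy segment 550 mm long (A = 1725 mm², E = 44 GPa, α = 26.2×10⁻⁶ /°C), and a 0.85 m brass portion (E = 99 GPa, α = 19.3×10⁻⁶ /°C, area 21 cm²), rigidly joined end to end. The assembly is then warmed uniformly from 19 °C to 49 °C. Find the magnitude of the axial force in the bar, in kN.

P ≈ 88.5 kN (compressive)

With the walls removed the bar would change length by δ_free = Σ αᵢΔT Lᵢ = 23.1×10⁻⁶×30×700 + 26.2×10⁻⁶×30×550 + 19.3×10⁻⁶×30×850 = 1.41 mm.
The rigid supports impose zero overall length change; the single axial force P common to all segments must satisfy P Σ Lᵢ/(AᵢEᵢ) = δ_free.
The series flexibility is Σ Lᵢ/(AᵢEᵢ) = 700/(2175×70×10³) + 550/(1725×44×10³) + 850/(2100×99×10³) = 1.593×10⁻⁵ mm/N.
So P = 1.41 / 1.593×10⁻⁵ = 88.47 kN, compressive.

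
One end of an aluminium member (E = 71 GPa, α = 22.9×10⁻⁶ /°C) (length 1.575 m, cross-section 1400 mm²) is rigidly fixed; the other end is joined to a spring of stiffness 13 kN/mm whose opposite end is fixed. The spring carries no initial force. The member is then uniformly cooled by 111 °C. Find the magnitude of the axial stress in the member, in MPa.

σ ≈ 30.8 MPa (tensile)

The unrestrained thermal change is αΔT L = 22.9×10⁻⁶ × 111 × 1575 = 4.003 mm.
Let P be the tensile force in the spring. The member extends elastically by PL/(AE) and the spring stretches by P/k; together these equal δ_free.
So P = δ_free / [L/(AE) + 1/k] = 4.003 / [ 1575/(1400×71×10³) + 1/(13×10³) ].
P = 4.003 / 9.277×10⁻⁵ = 43160 N.
σ = P/A = 43160/1400 = 30.83 MPa.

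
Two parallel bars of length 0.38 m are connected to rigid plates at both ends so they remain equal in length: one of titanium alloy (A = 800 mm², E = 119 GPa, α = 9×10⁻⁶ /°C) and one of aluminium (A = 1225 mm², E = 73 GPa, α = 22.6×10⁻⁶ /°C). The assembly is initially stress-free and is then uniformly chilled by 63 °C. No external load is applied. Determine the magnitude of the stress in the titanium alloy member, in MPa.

σ ≈ 49.4 MPa (compressive)

Equilibrium of a rigid end plate with no external load gives equal and opposite internal forces ±P in the two members. Since α_{aluminium} > α_{titanium alloy}, cooling drives the aluminium into tension and the titanium alloy into compression.
Setting the final lengths equal and cancelling L: (α₁ − α₂)ΔT = P/(A₁E₁) + P/(A₂E₂).
|α₁ − α₂|·ΔT = 13.6×10⁻⁶ × 63 = 0.0008568.
1/(A₁E₁) + 1/(A₂E₂) = 1/(800×119×10³) + 1/(1225×73×10³) = 2.169×10⁻⁸ N⁻¹.
P = 0.0008568 / 2.169×10⁻⁸ = 39510 N = 39.51 kN.
σ_{titanium alloy} = P/A₁ = 39510/800 = 49.38 MPa, compressive.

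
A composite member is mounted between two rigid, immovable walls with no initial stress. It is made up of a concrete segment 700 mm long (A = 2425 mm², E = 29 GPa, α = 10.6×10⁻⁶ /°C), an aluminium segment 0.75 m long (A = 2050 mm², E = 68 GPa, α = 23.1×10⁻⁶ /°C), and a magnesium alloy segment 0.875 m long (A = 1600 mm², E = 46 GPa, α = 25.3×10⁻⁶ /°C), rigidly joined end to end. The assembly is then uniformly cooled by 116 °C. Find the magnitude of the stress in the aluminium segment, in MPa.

With the walls removed the bar would change length by δ_free = Σ αᵢΔT Lᵢ = 10.6×10⁻⁶×116×700 + 23.1×10⁻⁶×116×750 + 25.3×10⁻⁶×116×875 = 5.438 mm.
The rigid supports impose zero overall length change; the single axial force P common to all segments must satisfy P Σ Lᵢ/(AᵢEᵢ) = δ_free.
Σ Lᵢ/(AᵢEᵢ) = 700/(2425×29×10³) + 750/(2050×68×10³) + 875/(1600×46×10³) = 2.722×10⁻⁵ mm/N.
Hence P = δ_free / Σ(L/AE) = 5.438/2.722×10⁻⁵ = 199.8 kN (tensile).
σ_{aluminium} = P / A = 199800 / 2050 = 97.45 MPa.

σ ≈ 97.5 MPa (tensile)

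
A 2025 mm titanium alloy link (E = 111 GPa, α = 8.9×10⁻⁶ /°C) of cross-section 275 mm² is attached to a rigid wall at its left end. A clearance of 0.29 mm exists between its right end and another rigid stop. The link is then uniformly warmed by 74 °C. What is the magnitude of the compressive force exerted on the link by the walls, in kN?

Free thermal elongation = αΔT L = 8.9×10⁻⁶ × 74 × 2025 = 1.334 mm.
The gap closes (δ_free > 0.29 mm) and the wall then resists a further 1.334 − 0.29 = 1.044 mm of expansion.
Compatibility: PL/(AE) = 1.044 mm, so σ = P/A = E × (1.044/2025) = 57.21 MPa.
P = σA = 57.21 × 275 = 15.73 kN.

P ≈ 15.7 kN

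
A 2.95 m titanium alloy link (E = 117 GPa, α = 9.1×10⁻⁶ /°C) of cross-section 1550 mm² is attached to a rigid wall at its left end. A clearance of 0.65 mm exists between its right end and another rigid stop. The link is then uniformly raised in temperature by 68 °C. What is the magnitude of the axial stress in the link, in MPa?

If the wall were absent the link would grow by αΔT L = 9.1×10⁻⁶ × 68 × 2950 = 1.825 mm.
This exceeds the 0.65 mm gap, so the wall pushes back. The portion of expansion that must be recovered elastically is δ_free − gap = 1.825 − 0.65 = 1.175 mm.
Compatibility: PL/(AE) = 1.175 mm, so σ = P/A = E × (1.175/2950) = 46.62 MPa.

σ ≈ 46.6 MPa (compressive)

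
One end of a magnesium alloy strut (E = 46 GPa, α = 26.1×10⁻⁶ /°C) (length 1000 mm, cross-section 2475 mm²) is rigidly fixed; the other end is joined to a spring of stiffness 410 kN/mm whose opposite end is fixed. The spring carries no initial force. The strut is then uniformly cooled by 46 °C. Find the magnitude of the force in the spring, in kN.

If the spring were absent the strut would shorten by αΔT L = 26.1×10⁻⁶ × 46 × 1000 = 1.201 mm.
Let P be the tensile force in the spring. The strut extends elastically by PL/(AE) and the spring stretches by P/k; together these equal δ_free.
P [ L/(AE) + 1/k ] = δ_free → P [ 1000/(2475×46×10³) + 1/(410×10³) ] = 1.201.
P = 1.201 / 1.122×10⁻⁵ = 107000 N.

P ≈ 107 kN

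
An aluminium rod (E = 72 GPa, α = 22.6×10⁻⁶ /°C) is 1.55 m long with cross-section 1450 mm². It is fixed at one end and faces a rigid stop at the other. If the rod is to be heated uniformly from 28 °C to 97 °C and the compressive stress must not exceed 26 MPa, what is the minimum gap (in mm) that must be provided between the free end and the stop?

g ≈ 1.86 mm

With no wall the rod would lengthen by αΔT L = 22.6×10⁻⁶ × 69 × 1550 = 2.417 mm.
At the allowable stress the elastic shortening the wall may impose is σL/E = 26 × 1550 / (72×10³) = 0.5597 mm.
So the gap has to take up the difference, g_min = δ_free − σL/E = 2.417 − 0.5597 = 1.857 mm.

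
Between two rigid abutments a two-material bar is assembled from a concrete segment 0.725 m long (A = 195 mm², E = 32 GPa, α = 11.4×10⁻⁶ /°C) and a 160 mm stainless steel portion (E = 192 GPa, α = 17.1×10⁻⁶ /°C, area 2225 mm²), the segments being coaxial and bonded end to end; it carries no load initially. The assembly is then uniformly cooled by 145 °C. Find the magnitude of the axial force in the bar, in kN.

P ≈ 13.7 kN (tensile)

With the walls removed the bar would change length by δ_free = Σ αᵢΔT Lᵢ = 11.4×10⁻⁶×145×725 + 17.1×10⁻⁶×145×160 = 1.595 mm.
The walls prevent any net length change, so an axial force P (same in every segment) develops. Compatibility: P · Σ Lᵢ/(AᵢEᵢ) = δ_free.
Σ Lᵢ/(AᵢEᵢ) = 725/(195×32×10³) + 160/(2225×192×10³) = 0.0001166 mm/N.
Hence P = δ_free / Σ(L/AE) = 1.595/0.0001166 = 13.69 kN (tensile).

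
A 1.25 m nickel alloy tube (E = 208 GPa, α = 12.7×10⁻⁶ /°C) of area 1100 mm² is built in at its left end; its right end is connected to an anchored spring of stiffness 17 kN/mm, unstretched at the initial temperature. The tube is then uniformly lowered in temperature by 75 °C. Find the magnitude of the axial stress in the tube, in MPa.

Free thermal contraction: δ_free = αΔT L = 12.7×10⁻⁶ × 75 × 1250 = 1.191 mm.
Let P be the tensile force in the spring. The tube extends elastically by PL/(AE) and the spring stretches by P/k; together these equal δ_free.
P [ L/(AE) + 1/k ] = δ_free → P [ 1250/(1100×208×10³) + 1/(17×10³) ] = 1.191.
P = 1.191 / 6.429×10⁻⁵ = 18520 N.
σ = P/A = 18520/1100 = 16.84 MPa.

σ ≈ 16.8 MPa (tensile)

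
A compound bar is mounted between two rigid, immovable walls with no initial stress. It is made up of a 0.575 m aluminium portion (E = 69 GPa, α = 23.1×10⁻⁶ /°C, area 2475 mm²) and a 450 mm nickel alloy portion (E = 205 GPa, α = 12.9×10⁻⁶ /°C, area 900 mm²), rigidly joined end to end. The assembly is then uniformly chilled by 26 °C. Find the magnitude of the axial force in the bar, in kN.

If the supports were absent, the total length change would be Σ αᵢΔT Lᵢ = 23.1×10⁻⁶×26×575 + 12.9×10⁻⁶×26×450 = 0.4963 mm.
The walls prevent any net length change, so an axial force P (same in every segment) develops. Compatibility: P · Σ Lᵢ/(AᵢEᵢ) = δ_free.
The series flexibility is Σ Lᵢ/(AᵢEᵢ) = 575/(2475×69×10³) + 450/(900×205×10³) = 5.806×10⁻⁶ mm/N.
So P = 0.4963 / 5.806×10⁻⁶ = 85.48 kN, tensile.

P ≈ 85.5 kN (tensile)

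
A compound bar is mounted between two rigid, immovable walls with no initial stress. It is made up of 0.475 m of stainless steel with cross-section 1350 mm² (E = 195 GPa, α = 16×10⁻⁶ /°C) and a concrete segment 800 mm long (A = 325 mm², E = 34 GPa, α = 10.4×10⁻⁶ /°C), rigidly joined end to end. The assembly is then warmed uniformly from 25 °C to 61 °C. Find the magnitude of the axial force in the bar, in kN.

P ≈ 7.72 kN (compressive)

Free thermal expansion of the whole bar: Σ αᵢΔT Lᵢ = 16×10⁻⁶×36×475 + 10.4×10⁻⁶×36×800 = 0.5731 mm.
The walls prevent any net length change, so an axial force P (same in every segment) develops. Compatibility: P · Σ Lᵢ/(AᵢEᵢ) = δ_free.
The series flexibility is Σ Lᵢ/(AᵢEᵢ) = 475/(1350×195×10³) + 800/(325×34×10³) = 7.42×10⁻⁵ mm/N.
Hence P = δ_free / Σ(L/AE) = 0.5731/7.42×10⁻⁵ = 7.724 kN (compressive).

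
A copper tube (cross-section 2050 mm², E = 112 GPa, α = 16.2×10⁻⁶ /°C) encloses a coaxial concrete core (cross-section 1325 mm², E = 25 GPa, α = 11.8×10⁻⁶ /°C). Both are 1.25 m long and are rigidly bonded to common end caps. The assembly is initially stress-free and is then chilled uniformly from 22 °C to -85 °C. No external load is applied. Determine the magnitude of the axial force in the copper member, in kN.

Both members must finish at the same length. With the larger α, the copper tends to over-contract; the plates restrain it, putting the copper in tension and the concrete in compression. With no external load the two internal forces are equal and opposite, magnitude P.
Equating the net (thermal + elastic) strains gives |α₁ − α₂|·ΔT = P·[1/(A₁E₁) + 1/(A₂E₂)].
|α₁ − α₂|·ΔT = 4.4×10⁻⁶ × 107 = 0.0004708.
1/(A₁E₁) + 1/(A₂E₂) = 1/(2050×112×10³) + 1/(1325×25×10³) = 3.454×10⁻⁸ N⁻¹.
So P = 0.0004708 / 3.454×10⁻⁸ = 13.63 kN.

P ≈ 13.6 kN (tensile in the copper)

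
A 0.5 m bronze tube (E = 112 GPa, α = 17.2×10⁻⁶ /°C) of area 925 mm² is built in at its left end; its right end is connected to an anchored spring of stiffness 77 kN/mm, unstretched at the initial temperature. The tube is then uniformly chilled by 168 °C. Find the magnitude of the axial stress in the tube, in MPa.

If the spring were absent the tube would shorten by αΔT L = 17.2×10⁻⁶ × 168 × 500 = 1.445 mm.
With a force P in the spring, the elastic change of the tube is PL/(AE) and that of the spring is P/k; compatibility requires their sum to equal δ_free.
P [ L/(AE) + 1/k ] = δ_free → P [ 500/(925×112×10³) + 1/(77×10³) ] = 1.445.
P = 1.445 / 1.781×10⁻⁵ = 81110 N.
σ = P/A = 81110/925 = 87.68 MPa.

σ ≈ 87.7 MPa (tensile)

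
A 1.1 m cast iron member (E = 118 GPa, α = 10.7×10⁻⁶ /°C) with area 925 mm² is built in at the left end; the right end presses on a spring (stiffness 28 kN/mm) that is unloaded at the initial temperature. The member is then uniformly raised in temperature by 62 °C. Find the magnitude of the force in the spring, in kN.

P ≈ 15.9 kN

If the spring were absent the member would lengthen by αΔT L = 10.7×10⁻⁶ × 62 × 1100 = 0.7297 mm.
With a force P in the spring, the elastic change of the member is PL/(AE) and that of the spring is P/k; compatibility requires their sum to equal δ_free.
P [ L/(AE) + 1/k ] = δ_free → P [ 1100/(925×118×10³) + 1/(28×10³) ] = 0.7297.
P = 0.7297 / 4.579×10⁻⁵ = 15940 N.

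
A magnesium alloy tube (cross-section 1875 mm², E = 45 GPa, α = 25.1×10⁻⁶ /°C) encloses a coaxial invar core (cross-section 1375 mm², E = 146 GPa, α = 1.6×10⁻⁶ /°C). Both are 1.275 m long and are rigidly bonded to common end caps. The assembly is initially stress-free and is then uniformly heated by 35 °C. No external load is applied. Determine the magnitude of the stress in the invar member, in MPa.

Both members must finish at the same length. With the larger α, the magnesium alloy tends to over-expand; the plates restrain it, putting the magnesium alloy in compression and the invar in tension. With no external load the two internal forces are equal and opposite, magnitude P.
Compatibility of the two members (thermal + elastic change equal): (α₁ − α₂)ΔT = P·[1/(A₁E₁) + 1/(A₂E₂)].
|α₁ − α₂|·ΔT = 23.5×10⁻⁶ × 35 = 0.0008225.
1/(A₁E₁) + 1/(A₂E₂) = 1/(1875×45×10³) + 1/(1375×146×10³) = 1.683×10⁻⁸ N⁻¹.
P = 0.0008225 / 1.683×10⁻⁸ = 48860 N = 48.86 kN.
σ_{invar} = P/A₂ = 48860/1375 = 35.54 MPa, tensile.

σ ≈ 35.5 MPa (tensile)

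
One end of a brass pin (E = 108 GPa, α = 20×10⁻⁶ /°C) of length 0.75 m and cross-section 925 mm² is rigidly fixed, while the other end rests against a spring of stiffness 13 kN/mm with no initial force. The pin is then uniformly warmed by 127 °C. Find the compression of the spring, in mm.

If the spring were absent the pin would lengthen by αΔT L = 20×10⁻⁶ × 127 × 750 = 1.905 mm.
Let P be the compressive force at the spring. The pin shortens elastically by PL/(AE) and the spring compresses by P/k; together these equal δ_free.
P [ L/(AE) + 1/k ] = δ_free → P [ 750/(925×108×10³) + 1/(13×10³) ] = 1.905.
P = 1.905 / 8.443×10⁻⁵ = 22560 N.
Spring compression = P/k = 22560/(13×10³) = 1.736 mm.

δ ≈ 1.74 mm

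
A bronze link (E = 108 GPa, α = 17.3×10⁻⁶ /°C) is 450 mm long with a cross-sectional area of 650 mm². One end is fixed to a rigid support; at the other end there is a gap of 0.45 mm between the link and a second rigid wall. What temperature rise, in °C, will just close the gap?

ΔT ≈ 57.8 °C

The gap closes when αΔT L = 0.45 mm, since the link is still unstressed at that instant.
So ΔT = g/(αL) = 0.45/(17.3×10⁻⁶ × 450) = 57.8 °C.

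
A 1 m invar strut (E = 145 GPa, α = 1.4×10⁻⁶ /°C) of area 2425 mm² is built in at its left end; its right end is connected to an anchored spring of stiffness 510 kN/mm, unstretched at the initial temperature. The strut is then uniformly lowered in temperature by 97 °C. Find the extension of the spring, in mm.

If the spring were absent the strut would shorten by αΔT L = 1.4×10⁻⁶ × 97 × 1000 = 0.1358 mm.
With a force P in the spring, the elastic change of the strut is PL/(AE) and that of the spring is P/k; compatibility requires their sum to equal δ_free.
P [ L/(AE) + 1/k ] = δ_free → P [ 1000/(2425×145×10³) + 1/(510×10³) ] = 0.1358.
P = 0.1358 / 4.805×10⁻⁶ = 28260 N.
Spring extension = P/k = 28260/(510×10³) = 0.05542 mm.

δ ≈ 0.0554 mm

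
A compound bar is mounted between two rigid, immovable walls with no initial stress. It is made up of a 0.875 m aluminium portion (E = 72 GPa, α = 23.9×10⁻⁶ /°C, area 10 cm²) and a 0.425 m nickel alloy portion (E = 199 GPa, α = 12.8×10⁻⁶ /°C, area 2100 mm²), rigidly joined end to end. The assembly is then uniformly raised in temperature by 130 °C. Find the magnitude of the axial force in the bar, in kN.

Free thermal expansion of the whole bar: Σ αᵢΔT Lᵢ = 23.9×10⁻⁶×130×875 + 12.8×10⁻⁶×130×425 = 3.426 mm.
The rigid supports impose zero overall length change; the single axial force P common to all segments must satisfy P Σ Lᵢ/(AᵢEᵢ) = δ_free.
The series flexibility is Σ Lᵢ/(AᵢEᵢ) = 875/(1000×72×10³) + 425/(2100×199×10³) = 1.317×10⁻⁵ mm/N.
So P = 3.426 / 1.317×10⁻⁵ = 260.1 kN, compressive.

P ≈ 260 kN (compressive)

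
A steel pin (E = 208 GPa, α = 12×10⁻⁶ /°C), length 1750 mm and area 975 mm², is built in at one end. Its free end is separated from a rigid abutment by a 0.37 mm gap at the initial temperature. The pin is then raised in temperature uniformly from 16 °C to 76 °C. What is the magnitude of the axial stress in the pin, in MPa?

Unrestrained expansion: δ_free = αΔT L = 12×10⁻⁶ × 60 × 1750 = 1.26 mm.
The gap closes (δ_free > 0.37 mm) and the wall then resists a further 1.26 − 0.37 = 0.89 mm of expansion.
So σ = E(δ_free − g)/L = 208×10³ × 0.89/1750 = 105.8 MPa.

σ ≈ 106 MPa (compressive)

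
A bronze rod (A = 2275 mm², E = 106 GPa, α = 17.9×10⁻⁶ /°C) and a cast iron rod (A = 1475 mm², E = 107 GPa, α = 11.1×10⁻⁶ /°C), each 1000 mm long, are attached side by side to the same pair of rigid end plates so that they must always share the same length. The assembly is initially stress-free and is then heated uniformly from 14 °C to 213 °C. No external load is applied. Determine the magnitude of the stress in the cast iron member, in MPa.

σ ≈ 87.5 MPa (tensile)

Both members must finish at the same length. With the larger α, the bronze tends to over-expand; the plates restrain it, putting the bronze in compression and the cast iron in tension. With no external load the two internal forces are equal and opposite, magnitude P.
Equating the net (thermal + elastic) strains gives |α₁ − α₂|·ΔT = P·[1/(A₁E₁) + 1/(A₂E₂)].
|α₁ − α₂|·ΔT = 6.8×10⁻⁶ × 199 = 0.001353.
1/(A₁E₁) + 1/(A₂E₂) = 1/(2275×106×10³) + 1/(1475×107×10³) = 1.048×10⁻⁸ N⁻¹.
So P = 0.001353 / 1.048×10⁻⁸ = 129.1 kN.
σ_{cast iron} = P/A₂ = 129100/1475 = 87.52 MPa, tensile.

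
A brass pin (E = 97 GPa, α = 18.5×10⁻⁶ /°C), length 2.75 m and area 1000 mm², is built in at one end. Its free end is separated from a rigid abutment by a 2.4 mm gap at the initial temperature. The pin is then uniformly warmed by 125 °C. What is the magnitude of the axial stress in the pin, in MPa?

Unrestrained expansion: δ_free = αΔT L = 18.5×10⁻⁶ × 125 × 2750 = 6.359 mm.
The gap closes (δ_free > 2.4 mm) and the wall then resists a further 6.359 − 2.4 = 3.959 mm of expansion.
So σ = E(δ_free − g)/L = 97×10³ × 3.959/2750 = 139.7 MPa.

σ ≈ 140 MPa (compressive)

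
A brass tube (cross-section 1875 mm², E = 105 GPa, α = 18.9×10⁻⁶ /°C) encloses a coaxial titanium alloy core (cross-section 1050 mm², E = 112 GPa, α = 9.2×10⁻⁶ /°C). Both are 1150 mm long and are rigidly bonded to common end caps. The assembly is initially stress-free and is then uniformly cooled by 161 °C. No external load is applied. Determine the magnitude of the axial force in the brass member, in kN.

Both members must finish at the same length. With the larger α, the brass tends to over-contract; the plates restrain it, putting the brass in tension and the titanium alloy in compression. With no external load the two internal forces are equal and opposite, magnitude P.
Equating the net (thermal + elastic) strains gives |α₁ − α₂|·ΔT = P·[1/(A₁E₁) + 1/(A₂E₂)].
|α₁ − α₂|·ΔT = 9.7×10⁻⁶ × 161 = 0.001562.
1/(A₁E₁) + 1/(A₂E₂) = 1/(1875×105×10³) + 1/(1050×112×10³) = 1.358×10⁻⁸ N⁻¹.
P = 0.001562 / 1.358×10⁻⁸ = 115000 N = 115 kN.

P ≈ 115 kN (tensile in the brass)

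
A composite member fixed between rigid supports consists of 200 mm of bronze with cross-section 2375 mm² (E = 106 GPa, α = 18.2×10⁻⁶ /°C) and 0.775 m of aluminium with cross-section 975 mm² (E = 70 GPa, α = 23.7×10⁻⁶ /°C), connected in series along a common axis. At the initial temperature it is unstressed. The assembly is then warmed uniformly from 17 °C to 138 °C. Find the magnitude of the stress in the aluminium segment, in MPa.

σ ≈ 225 MPa (compressive)

If the supports were absent, the total length change would be Σ αᵢΔT Lᵢ = 18.2×10⁻⁶×121×200 + 23.7×10⁻⁶×121×775 = 2.663 mm.
The walls prevent any net length change, so an axial force P (same in every segment) develops. Compatibility: P · Σ Lᵢ/(AᵢEᵢ) = δ_free.
Σ Lᵢ/(AᵢEᵢ) = 200/(2375×106×10³) + 775/(975×70×10³) = 1.215×10⁻⁵ mm/N.
So P = 2.663 / 1.215×10⁻⁵ = 219.2 kN, compressive.
σ_{aluminium} = P / A = 219200 / 975 = 224.8 MPa.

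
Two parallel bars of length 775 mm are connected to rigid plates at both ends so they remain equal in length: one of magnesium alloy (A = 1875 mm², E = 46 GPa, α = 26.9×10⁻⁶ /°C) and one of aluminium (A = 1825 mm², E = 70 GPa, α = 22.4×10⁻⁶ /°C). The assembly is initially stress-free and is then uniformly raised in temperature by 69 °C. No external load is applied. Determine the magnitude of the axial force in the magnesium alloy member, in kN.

Both members must finish at the same length. With the larger α, the magnesium alloy tends to over-expand; the plates restrain it, putting the magnesium alloy in compression and the aluminium in tension. With no external load the two internal forces are equal and opposite, magnitude P.
Compatibility of the two members (thermal + elastic change equal): (α₁ − α₂)ΔT = P·[1/(A₁E₁) + 1/(A₂E₂)].
|α₁ − α₂|·ΔT = 4.5×10⁻⁶ × 69 = 0.0003105.
1/(A₁E₁) + 1/(A₂E₂) = 1/(1875×46×10³) + 1/(1825×70×10³) = 1.942×10⁻⁸ N⁻¹.
So P = 0.0003105 / 1.942×10⁻⁸ = 15.99 kN.

P ≈ 16 kN (compressive in the magnesium alloy)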